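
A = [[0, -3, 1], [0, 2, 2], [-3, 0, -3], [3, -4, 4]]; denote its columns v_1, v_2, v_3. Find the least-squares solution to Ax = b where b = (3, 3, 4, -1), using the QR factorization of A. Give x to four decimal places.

v_1 = (0, 0, -3, 3); ‖v_1‖ = 4.2426, so e_1 = (0.0000, 0.0000, -0.7071, 0.7071).
e_1·v_2 = 0.0000·(-3) + 0.0000·2 + (-0.7071)·0 + 0.7071·(-4) = -2.8284.
u_2 = v_2 + 2.8284·e_1 = (-3.0000, 2.0000, -2.0000, -2.0000).
‖u_2‖ = 4.5826, so e_2 = (-0.6547, 0.4364, -0.4364, -0.4364).
e_1·v_3 = 0.0000·1 + 0.0000·2 + (-0.7071)·(-3) + 0.7071·4 = 4.9497; e_2·v_3 = (-0.6547)·1 + 0.4364·2 + (-0.4364)·(-3) + (-0.4364)·4 = -0.2182.
u_3 = v_3 − 4.9497·e_1 + 0.2182·e_2 = (0.8571, 2.0952, 0.4048, 0.4048).
‖u_3‖ = 2.3350, so e_3 = (0.3671, 0.8973, 0.1733, 0.1733).
Qᵀb = (-3.5355, -1.9640, 4.3132).
Back-substitute: x_3 = 4.3132/2.3350 = 1.8472.
x_2 = (-1.9640 + 0.2182·1.8472)/4.5826 = -0.3406.
x_1 = (-3.5355 + 2.8284·(-0.3406) − 4.9497·1.8472)/4.2426 = -3.2154.

x = (-3.2154, -0.3406, 1.8472)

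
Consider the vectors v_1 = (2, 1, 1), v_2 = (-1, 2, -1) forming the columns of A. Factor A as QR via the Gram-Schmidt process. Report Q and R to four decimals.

Q = [[0.8165, -0.2760], [0.4082, 0.8971], [0.4082, -0.3450]], R = [[2.4495, -0.4082], [0.0000, 2.4152]]

e_1 = v_1/‖v_1‖ = (2, 1, 1)/2.4495 = (0.8165, 0.4082, 0.4082).
r_{12} = e_1·v_2 = -0.4082.
u_2 = v_2 + 0.4082·e_1 = (-0.6667, 2.1667, -0.8333).
‖u_2‖ = 2.4152, so e_2 = (-0.2760, 0.8971, -0.3450).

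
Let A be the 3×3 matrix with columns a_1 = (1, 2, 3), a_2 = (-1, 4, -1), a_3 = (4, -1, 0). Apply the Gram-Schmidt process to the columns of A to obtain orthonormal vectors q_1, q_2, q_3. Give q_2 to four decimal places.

q_2 = (-0.3132, 0.8351, -0.4523)

a_1 = (1, 2, 3); ‖a_1‖ = 3.7417, so q_1 = (0.2673, 0.5345, 0.8018).
q_1·a_2 = 0.2673·(-1) + 0.5345·4 + 0.8018·(-1) = 1.0690.
u_2 = a_2 − 1.0690·q_1 = (-1.2857, 3.4286, -1.8571).
‖u_2‖ = 4.1057, so q_2 = (-0.3132, 0.8351, -0.4523).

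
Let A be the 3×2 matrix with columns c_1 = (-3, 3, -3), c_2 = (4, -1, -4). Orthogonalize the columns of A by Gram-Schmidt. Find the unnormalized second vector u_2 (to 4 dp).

u_2 = (3.6667, -0.6667, -4.3333)

c_1 = (-3, 3, -3); ‖c_1‖ = 5.1962, so e_1 = (-0.5774, 0.5774, -0.5774).
e_1·c_2 = (-0.5774)·4 + 0.5774·(-1) + (-0.5774)·(-4) = -0.5774.
u_2 = c_2 + 0.5774·e_1 = (3.6667, -0.6667, -4.3333).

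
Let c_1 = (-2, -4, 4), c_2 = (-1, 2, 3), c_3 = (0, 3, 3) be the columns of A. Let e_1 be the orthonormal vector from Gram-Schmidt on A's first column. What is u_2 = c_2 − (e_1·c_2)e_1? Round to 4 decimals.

u_2 = (-0.6667, 2.6667, 2.3333)

e_1 = c_1/‖c_1‖ = (-2, -4, 4)/6.0000 = (-0.3333, -0.6667, 0.6667).
r_{12} = e_1·c_2 = 1.0000.
u_2 = c_2 − 1.0000·e_1 = (-0.6667, 2.6667, 2.3333).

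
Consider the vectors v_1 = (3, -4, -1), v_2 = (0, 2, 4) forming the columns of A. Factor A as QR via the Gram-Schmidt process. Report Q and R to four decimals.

Q = [[0.5883, 0.3641], [-0.7845, 0.0405], [-0.1961, 0.9305]], R = [[5.0990, -2.3534], [0.0000, 3.8028]]

v_1 = (3, -4, -1); ‖v_1‖ = 5.0990, so q_1 = (0.5883, -0.7845, -0.1961).
q_1·v_2 = 0.5883·0 + (-0.7845)·2 + (-0.1961)·4 = -2.3534.
u_2 = v_2 + 2.3534·q_1 = (1.3846, 0.1538, 3.5385).
‖u_2‖ = 3.8028, so q_2 = (0.3641, 0.0405, 0.9305).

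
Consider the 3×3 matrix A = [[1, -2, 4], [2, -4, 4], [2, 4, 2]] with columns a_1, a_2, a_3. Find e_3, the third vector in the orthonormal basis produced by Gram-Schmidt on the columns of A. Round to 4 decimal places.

e_3 = (0.8944, -0.4472, 0.0000)

a_1 = (1, 2, 2); ‖a_1‖ = 3.0000, so e_1 = (0.3333, 0.6667, 0.6667).
e_1·a_2 = 0.3333·(-2) + 0.6667·(-4) + 0.6667·4 = -0.6667.
u_2 = a_2 + 0.6667·e_1 = (-1.7778, -3.5556, 4.4444).
‖u_2‖ = 5.9628, so e_2 = (-0.2981, -0.5963, 0.7454).
e_1·a_3 = 0.3333·4 + 0.6667·4 + 0.6667·2 = 5.3333; e_2·a_3 = (-0.2981)·4 + (-0.5963)·4 + 0.7454·2 = -2.0870.
u_3 = a_3 − 5.3333·e_1 + 2.0870·e_2 = (1.6000, -0.8000, 0.0000).
‖u_3‖ = 1.7889, so e_3 = (0.8944, -0.4472, 0.0000).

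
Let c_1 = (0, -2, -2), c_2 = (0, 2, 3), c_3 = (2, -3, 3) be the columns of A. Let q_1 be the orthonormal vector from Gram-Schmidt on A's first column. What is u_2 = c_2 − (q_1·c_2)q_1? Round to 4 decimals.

q_1 = c_1/‖c_1‖ = (0, -2, -2)/2.8284 = (0.0000, -0.7071, -0.7071).
r_{12} = q_1·c_2 = -3.5355.
u_2 = c_2 + 3.5355·q_1 = (0.0000, -0.5000, 0.5000).

u_2 = (0.0000, -0.5000, 0.5000)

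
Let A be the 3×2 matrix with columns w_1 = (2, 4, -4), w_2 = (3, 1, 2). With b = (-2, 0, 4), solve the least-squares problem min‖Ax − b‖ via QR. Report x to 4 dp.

w_1 = (2, 4, -4); ‖w_1‖ = 6.0000, so q_1 = (0.3333, 0.6667, -0.6667).
q_1·w_2 = 0.3333·3 + 0.6667·1 + (-0.6667)·2 = 0.3333.
u_2 = w_2 − 0.3333·q_1 = (2.8889, 0.7778, 2.2222).
‖u_2‖ = 3.7268, so q_2 = (0.7752, 0.2087, 0.5963).
Qᵀb = (-3.3333, 0.8348).
Back-substitute: x_2 = 0.8348/3.7268 = 0.2240.
x_1 = (-3.3333 − 0.3333·0.2240)/6.0000 = -0.5680.

x = (-0.5680, 0.2240)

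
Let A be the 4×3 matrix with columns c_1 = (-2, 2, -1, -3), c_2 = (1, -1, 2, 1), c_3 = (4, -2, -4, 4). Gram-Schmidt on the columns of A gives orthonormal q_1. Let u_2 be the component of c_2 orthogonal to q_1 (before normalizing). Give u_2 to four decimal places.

c_1 = (-2, 2, -1, -3); ‖c_1‖ = 4.2426, so q_1 = (-0.4714, 0.4714, -0.2357, -0.7071).
q_1·c_2 = (-0.4714)·1 + 0.4714·(-1) + (-0.2357)·2 + (-0.7071)·1 = -2.1213.
u_2 = c_2 + 2.1213·q_1 = (0.0000, 0.0000, 1.5000, -0.5000).

u_2 = (0.0000, 0.0000, 1.5000, -0.5000)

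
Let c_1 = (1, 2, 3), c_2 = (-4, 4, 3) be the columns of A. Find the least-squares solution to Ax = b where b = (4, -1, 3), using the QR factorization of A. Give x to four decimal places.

q_1 = c_1/‖c_1‖ = (1, 2, 3)/3.7417 = (0.2673, 0.5345, 0.8018).
r_{12} = q_1·c_2 = 3.4744.
u_2 = c_2 − 3.4744·q_1 = (-4.9286, 2.1429, 0.2143).
‖u_2‖ = 5.3785, so q_2 = (-0.9163, 0.3984, 0.0398).
Qᵀb = (2.9399, -3.9443).
Back-substitute: x_2 = -3.9443/5.3785 = -0.7333.
x_1 = (2.9399 − 3.4744·(-0.7333))/3.7417 = 1.4667.

x = (1.4667, -0.7333)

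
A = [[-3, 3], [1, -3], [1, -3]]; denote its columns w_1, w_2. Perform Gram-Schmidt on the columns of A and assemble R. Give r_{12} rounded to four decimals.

r_{12} = -4.5227

w_1 = (-3, 1, 1); ‖w_1‖ = 3.3166, so q_1 = (-0.9045, 0.3015, 0.3015).
r_{12} = q_1·w_2 = -4.5227.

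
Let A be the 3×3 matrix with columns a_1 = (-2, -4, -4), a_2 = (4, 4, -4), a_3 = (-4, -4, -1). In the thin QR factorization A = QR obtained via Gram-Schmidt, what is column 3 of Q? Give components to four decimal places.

a_1 = (-2, -4, -4); ‖a_1‖ = 6.0000, so q_1 = (-0.3333, -0.6667, -0.6667).
q_1·a_2 = (-0.3333)·4 + (-0.6667)·4 + (-0.6667)·(-4) = -1.3333.
u_2 = a_2 + 1.3333·q_1 = (3.5556, 3.1111, -4.8889).
‖u_2‖ = 6.7987, so q_2 = (0.5230, 0.4576, -0.7191).
q_1·a_3 = (-0.3333)·(-4) + (-0.6667)·(-4) + (-0.6667)·(-1) = 4.6667; q_2·a_3 = 0.5230·(-4) + 0.4576·(-4) + (-0.7191)·(-1) = -3.2032.
u_3 = a_3 − 4.6667·q_1 + 3.2032·q_2 = (-0.7692, 0.5769, -0.1923).
‖u_3‖ = 0.9806, so q_3 = (-0.7845, 0.5883, -0.1961).

q_3 = (-0.7845, 0.5883, -0.1961)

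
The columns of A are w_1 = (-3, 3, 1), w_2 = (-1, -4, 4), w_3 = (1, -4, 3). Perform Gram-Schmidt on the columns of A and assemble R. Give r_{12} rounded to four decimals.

r_{12} = -1.1471

q_1 = w_1/‖w_1‖ = (-3, 3, 1)/4.3589 = (-0.6882, 0.6882, 0.2294).
r_{12} = q_1·w_2 = -1.1471.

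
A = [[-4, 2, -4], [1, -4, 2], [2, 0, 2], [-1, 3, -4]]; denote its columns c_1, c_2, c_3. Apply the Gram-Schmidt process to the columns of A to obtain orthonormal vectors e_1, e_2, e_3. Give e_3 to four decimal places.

c_1 = (-4, 1, 2, -1); ‖c_1‖ = 4.6904, so e_1 = (-0.8528, 0.2132, 0.4264, -0.2132).
e_1·c_2 = (-0.8528)·2 + 0.2132·(-4) + 0.4264·0 + (-0.2132)·3 = -3.1980.
u_2 = c_2 + 3.1980·e_1 = (-0.7273, -3.3182, 1.3636, 2.3182).
‖u_2‖ = 4.3328, so e_2 = (-0.1679, -0.7658, 0.3147, 0.5350).
e_1·c_3 = (-0.8528)·(-4) + 0.2132·2 + 0.4264·2 + (-0.2132)·(-4) = 5.5432; e_2·c_3 = (-0.1679)·(-4) + (-0.7658)·2 + 0.3147·2 + 0.5350·(-4) = -2.3709.
u_3 = c_3 − 5.5432·e_1 + 2.3709·e_2 = (0.3293, -0.9976, 0.3826, -1.5496).
‖u_3‖ = 1.9108, so e_3 = (0.1723, -0.5221, 0.2002, -0.8110).

e_3 = (0.1723, -0.5221, 0.2002, -0.8110)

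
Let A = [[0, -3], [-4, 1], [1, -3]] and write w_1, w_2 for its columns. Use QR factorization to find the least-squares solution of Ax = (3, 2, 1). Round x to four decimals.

x = (-0.7409, -0.7993)

w_1 = (0, -4, 1); ‖w_1‖ = 4.1231, so q_1 = (0.0000, -0.9701, 0.2425).
q_1·w_2 = 0.0000·(-3) + (-0.9701)·1 + 0.2425·(-3) = -1.6977.
u_2 = w_2 + 1.6977·q_1 = (-3.0000, -0.6471, -2.5882).
‖u_2‖ = 4.0147, so q_2 = (-0.7473, -0.1612, -0.6447).
Qᵀb = (-1.6977, -3.2088).
Back-substitute: x_2 = -3.2088/4.0147 = -0.7993.
x_1 = (-1.6977 + 1.6977·(-0.7993))/4.1231 = -0.7409.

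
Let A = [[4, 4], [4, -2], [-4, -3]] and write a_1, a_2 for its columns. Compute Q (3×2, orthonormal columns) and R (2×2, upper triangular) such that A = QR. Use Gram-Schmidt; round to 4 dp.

Q = [[0.5774, 0.5133], [0.5774, -0.8066], [-0.5774, -0.2933]], R = [[6.9282, 2.8868], [0.0000, 4.5461]]

q_1 = a_1/‖a_1‖ = (4, 4, -4)/6.9282 = (0.5774, 0.5774, -0.5774).
r_{12} = q_1·a_2 = 2.8868.
u_2 = a_2 − 2.8868·q_1 = (2.3333, -3.6667, -1.3333).
‖u_2‖ = 4.5461, so q_2 = (0.5133, -0.8066, -0.2933).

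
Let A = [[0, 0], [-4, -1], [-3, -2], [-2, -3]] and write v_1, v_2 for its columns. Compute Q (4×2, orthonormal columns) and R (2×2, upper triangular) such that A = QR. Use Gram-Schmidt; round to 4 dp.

v_1 = (0, -4, -3, -2); ‖v_1‖ = 5.3852, so q_1 = (0.0000, -0.7428, -0.5571, -0.3714).
q_1·v_2 = 0.0000·0 + (-0.7428)·(-1) + (-0.5571)·(-2) + (-0.3714)·(-3) = 2.9711.
u_2 = v_2 − 2.9711·q_1 = (0.0000, 1.2069, -0.3448, -1.8966).
‖u_2‖ = 2.2743, so q_2 = (0.0000, 0.5307, -0.1516, -0.8339).

Q = [[0.0000, 0.0000], [-0.7428, 0.5307], [-0.5571, -0.1516], [-0.3714, -0.8339]], R = [[5.3852, 2.9711], [0.0000, 2.2743]]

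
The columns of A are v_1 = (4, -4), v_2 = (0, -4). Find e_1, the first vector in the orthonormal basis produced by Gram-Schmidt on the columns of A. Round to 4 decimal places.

e_1 = (0.7071, -0.7071)

v_1 = (4, -4); ‖v_1‖ = 5.6569, so e_1 = (0.7071, -0.7071).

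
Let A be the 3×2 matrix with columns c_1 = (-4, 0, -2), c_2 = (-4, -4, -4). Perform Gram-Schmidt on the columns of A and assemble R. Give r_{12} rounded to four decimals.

r_{12} = 5.3666

c_1 = (-4, 0, -2); ‖c_1‖ = 4.4721, so e_1 = (-0.8944, 0.0000, -0.4472).
r_{12} = e_1·c_2 = 5.3666.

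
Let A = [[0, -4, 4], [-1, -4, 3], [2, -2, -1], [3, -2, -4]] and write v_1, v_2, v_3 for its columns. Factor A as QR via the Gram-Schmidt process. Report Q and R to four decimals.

e_1 = v_1/‖v_1‖ = (0, -1, 2, 3)/3.7417 = (0.0000, -0.2673, 0.5345, 0.8018).
r_{12} = e_1·v_2 = -1.6036.
u_2 = v_2 + 1.6036·e_1 = (-4.0000, -4.4286, -1.1429, -0.7143).
‖u_2‖ = 6.1179, so e_2 = (-0.6538, -0.7239, -0.1868, -0.1168).
r_{13} = e_1·v_3 = -4.5434; r_{23} = e_2·v_3 = -4.1331.
u_3 = v_3 + 4.5434·e_1 + 4.1331·e_2 = (1.2977, -1.2061, 0.6565, -0.8397).
‖u_3‖ = 2.0676, so e_3 = (0.6277, -0.5833, 0.3175, -0.4061).

Q = [[0.0000, -0.6538, 0.6277], [-0.2673, -0.7239, -0.5833], [0.5345, -0.1868, 0.3175], [0.8018, -0.1168, -0.4061]], R = [[3.7417, -1.6036, -4.5434], [0.0000, 6.1179, -4.1331], [0.0000, 0.0000, 2.0676]]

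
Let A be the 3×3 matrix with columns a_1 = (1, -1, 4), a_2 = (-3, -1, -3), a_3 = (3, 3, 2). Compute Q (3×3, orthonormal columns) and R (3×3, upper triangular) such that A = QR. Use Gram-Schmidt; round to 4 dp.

Q = [[0.2357, -0.7803, -0.5793], [-0.2357, -0.6242, 0.7448], [0.9428, 0.0390, 0.3310]], R = [[4.2426, -3.2998, 1.8856], [0.0000, 2.8480, -4.1355], [0.0000, 0.0000, 1.1586]]

a_1 = (1, -1, 4); ‖a_1‖ = 4.2426, so q_1 = (0.2357, -0.2357, 0.9428).
q_1·a_2 = 0.2357·(-3) + (-0.2357)·(-1) + 0.9428·(-3) = -3.2998.
u_2 = a_2 + 3.2998·q_1 = (-2.2222, -1.7778, 0.1111).
‖u_2‖ = 2.8480, so q_2 = (-0.7803, -0.6242, 0.0390).
q_1·a_3 = 0.2357·3 + (-0.2357)·3 + 0.9428·2 = 1.8856; q_2·a_3 = (-0.7803)·3 + (-0.6242)·3 + 0.0390·2 = -4.1355.
u_3 = a_3 − 1.8856·q_1 + 4.1355·q_2 = (-0.6712, 0.8630, 0.3836).
‖u_3‖ = 1.1586, so q_3 = (-0.5793, 0.7448, 0.3310).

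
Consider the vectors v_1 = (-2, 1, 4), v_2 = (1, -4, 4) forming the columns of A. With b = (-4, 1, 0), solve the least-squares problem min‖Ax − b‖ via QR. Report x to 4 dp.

x = (0.6358, -0.4351)

v_1 = (-2, 1, 4); ‖v_1‖ = 4.5826, so e_1 = (-0.4364, 0.2182, 0.8729).
e_1·v_2 = (-0.4364)·1 + 0.2182·(-4) + 0.8729·4 = 2.1822.
u_2 = v_2 − 2.1822·e_1 = (1.9524, -4.4762, 2.0952).
‖u_2‖ = 5.3140, so e_2 = (0.3674, -0.8423, 0.3943).
Qᵀb = (1.9640, -2.3120).
Back-substitute: x_2 = -2.3120/5.3140 = -0.4351.
x_1 = (1.9640 − 2.1822·(-0.4351))/4.5826 = 0.6358.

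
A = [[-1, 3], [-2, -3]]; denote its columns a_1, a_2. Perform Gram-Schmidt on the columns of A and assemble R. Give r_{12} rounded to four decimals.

r_{12} = 1.3416

q_1 = a_1/‖a_1‖ = (-1, -2)/2.2361 = (-0.4472, -0.8944).
r_{12} = q_1·a_2 = 1.3416.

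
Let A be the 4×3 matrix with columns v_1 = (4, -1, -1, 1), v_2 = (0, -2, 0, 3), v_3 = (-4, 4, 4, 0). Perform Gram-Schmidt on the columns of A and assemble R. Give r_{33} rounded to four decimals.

r_{33} = 4.1763

e_1 = v_1/‖v_1‖ = (4, -1, -1, 1)/4.3589 = (0.9177, -0.2294, -0.2294, 0.2294).
r_{12} = e_1·v_2 = 1.1471.
u_2 = v_2 − 1.1471·e_1 = (-1.0526, -1.7368, 0.2632, 2.7368).
‖u_2‖ = 3.4182, so e_2 = (-0.3079, -0.5081, 0.0770, 0.8007).
r_{13} = e_1·v_3 = -5.5060; r_{23} = e_2·v_3 = -0.4927.
u_3 = v_3 + 5.5060·e_1 + 0.4927·e_2 = (0.9009, 2.4865, 2.7748, 1.6577).
r_{33} = ‖u_3‖ = 4.1763.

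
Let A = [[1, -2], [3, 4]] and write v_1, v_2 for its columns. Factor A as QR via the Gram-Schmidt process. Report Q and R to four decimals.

Q = [[0.3162, -0.9487], [0.9487, 0.3162]], R = [[3.1623, 3.1623], [0.0000, 3.1623]]

v_1 = (1, 3); ‖v_1‖ = 3.1623, so e_1 = (0.3162, 0.9487).
e_1·v_2 = 0.3162·(-2) + 0.9487·4 = 3.1623.
u_2 = v_2 − 3.1623·e_1 = (-3.0000, 1.0000).
‖u_2‖ = 3.1623, so e_2 = (-0.9487, 0.3162).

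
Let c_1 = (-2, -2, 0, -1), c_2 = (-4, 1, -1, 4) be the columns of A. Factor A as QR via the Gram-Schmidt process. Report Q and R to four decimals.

c_1 = (-2, -2, 0, -1); ‖c_1‖ = 3.0000, so q_1 = (-0.6667, -0.6667, 0.0000, -0.3333).
q_1·c_2 = (-0.6667)·(-4) + (-0.6667)·1 + 0.0000·(-1) + (-0.3333)·4 = 0.6667.
u_2 = c_2 − 0.6667·q_1 = (-3.5556, 1.4444, -1.0000, 4.2222).
‖u_2‖ = 5.7927, so q_2 = (-0.6138, 0.2494, -0.1726, 0.7289).

Q = [[-0.6667, -0.6138], [-0.6667, 0.2494], [0.0000, -0.1726], [-0.3333, 0.7289]], R = [[3.0000, 0.6667], [0.0000, 5.7927]]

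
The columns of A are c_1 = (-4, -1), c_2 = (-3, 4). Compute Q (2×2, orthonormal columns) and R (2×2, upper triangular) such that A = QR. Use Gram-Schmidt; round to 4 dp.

c_1 = (-4, -1); ‖c_1‖ = 4.1231, so q_1 = (-0.9701, -0.2425).
q_1·c_2 = (-0.9701)·(-3) + (-0.2425)·4 = 1.9403.
u_2 = c_2 − 1.9403·q_1 = (-1.1176, 4.4706).
‖u_2‖ = 4.6082, so q_2 = (-0.2425, 0.9701).

Q = [[-0.9701, -0.2425], [-0.2425, 0.9701]], R = [[4.1231, 1.9403], [0.0000, 4.6082]]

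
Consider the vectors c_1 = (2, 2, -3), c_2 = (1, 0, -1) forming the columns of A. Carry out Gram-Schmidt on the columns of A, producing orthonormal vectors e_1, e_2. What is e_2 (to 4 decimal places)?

e_2 = (0.5659, -0.8085, -0.1617)

c_1 = (2, 2, -3); ‖c_1‖ = 4.1231, so e_1 = (0.4851, 0.4851, -0.7276).
e_1·c_2 = 0.4851·1 + 0.4851·0 + (-0.7276)·(-1) = 1.2127.
u_2 = c_2 − 1.2127·e_1 = (0.4118, -0.5882, -0.1176).
‖u_2‖ = 0.7276, so e_2 = (0.5659, -0.8085, -0.1617).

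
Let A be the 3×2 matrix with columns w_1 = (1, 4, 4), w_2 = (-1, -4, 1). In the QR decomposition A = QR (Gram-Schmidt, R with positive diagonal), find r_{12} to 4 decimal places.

r_{12} = -2.2630

w_1 = (1, 4, 4); ‖w_1‖ = 5.7446, so q_1 = (0.1741, 0.6963, 0.6963).
r_{12} = q_1·w_2 = -2.2630.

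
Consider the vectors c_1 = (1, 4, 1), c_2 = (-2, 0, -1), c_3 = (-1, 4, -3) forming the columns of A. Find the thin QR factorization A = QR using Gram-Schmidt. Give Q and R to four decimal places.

Q = [[0.2357, -0.8642, 0.4444], [0.9428, 0.3143, 0.1111], [0.2357, -0.3928, -0.8889]], R = [[4.2426, -0.7071, 2.8284], [0.0000, 2.1213, 3.2998], [0.0000, 0.0000, 2.6667]]

c_1 = (1, 4, 1); ‖c_1‖ = 4.2426, so e_1 = (0.2357, 0.9428, 0.2357).
e_1·c_2 = 0.2357·(-2) + 0.9428·0 + 0.2357·(-1) = -0.7071.
u_2 = c_2 + 0.7071·e_1 = (-1.8333, 0.6667, -0.8333).
‖u_2‖ = 2.1213, so e_2 = (-0.8642, 0.3143, -0.3928).
e_1·c_3 = 0.2357·(-1) + 0.9428·4 + 0.2357·(-3) = 2.8284; e_2·c_3 = (-0.8642)·(-1) + 0.3143·4 + (-0.3928)·(-3) = 3.2998.
u_3 = c_3 − 2.8284·e_1 − 3.2998·e_2 = (1.1852, 0.2963, -2.3704).
‖u_3‖ = 2.6667, so e_3 = (0.4444, 0.1111, -0.8889).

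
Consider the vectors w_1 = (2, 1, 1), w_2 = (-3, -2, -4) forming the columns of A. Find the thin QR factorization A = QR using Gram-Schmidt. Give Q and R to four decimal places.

Q = [[0.8165, 0.4472], [0.4082, 0.0000], [0.4082, -0.8944]], R = [[2.4495, -4.8990], [0.0000, 2.2361]]

w_1 = (2, 1, 1); ‖w_1‖ = 2.4495, so e_1 = (0.8165, 0.4082, 0.4082).
e_1·w_2 = 0.8165·(-3) + 0.4082·(-2) + 0.4082·(-4) = -4.8990.
u_2 = w_2 + 4.8990·e_1 = (1.0000, 0.0000, -2.0000).
‖u_2‖ = 2.2361, so e_2 = (0.4472, 0.0000, -0.8944).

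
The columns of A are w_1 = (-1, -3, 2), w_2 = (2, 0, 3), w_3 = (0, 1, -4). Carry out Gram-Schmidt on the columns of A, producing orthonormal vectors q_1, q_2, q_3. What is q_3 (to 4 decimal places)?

q_3 = (0.6985, -0.5433, -0.4657)

q_1 = w_1/‖w_1‖ = (-1, -3, 2)/3.7417 = (-0.2673, -0.8018, 0.5345).
r_{12} = q_1·w_2 = 1.0690.
u_2 = w_2 − 1.0690·q_1 = (2.2857, 0.8571, 2.4286).
‖u_2‖ = 3.4434, so q_2 = (0.6638, 0.2489, 0.7053).
r_{13} = q_1·w_3 = -2.9399; r_{23} = q_2·w_3 = -2.5722.
u_3 = w_3 + 2.9399·q_1 + 2.5722·q_2 = (0.9217, -0.7169, -0.6145).
‖u_3‖ = 1.3195, so q_3 = (0.6985, -0.5433, -0.4657).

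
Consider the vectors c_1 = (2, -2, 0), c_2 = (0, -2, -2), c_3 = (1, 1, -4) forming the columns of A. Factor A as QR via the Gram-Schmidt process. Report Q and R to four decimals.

q_1 = c_1/‖c_1‖ = (2, -2, 0)/2.8284 = (0.7071, -0.7071, 0.0000).
r_{12} = q_1·c_2 = 1.4142.
u_2 = c_2 − 1.4142·q_1 = (-1.0000, -1.0000, -2.0000).
‖u_2‖ = 2.4495, so q_2 = (-0.4082, -0.4082, -0.8165).
r_{13} = q_1·c_3 = 0.0000; r_{23} = q_2·c_3 = 2.4495.
u_3 = c_3 + 0.0000·q_1 − 2.4495·q_2 = (2.0000, 2.0000, -2.0000).
‖u_3‖ = 3.4641, so q_3 = (0.5774, 0.5774, -0.5774).

Q = [[0.7071, -0.4082, 0.5774], [-0.7071, -0.4082, 0.5774], [0.0000, -0.8165, -0.5774]], R = [[2.8284, 1.4142, 0.0000], [0.0000, 2.4495, 2.4495], [0.0000, 0.0000, 3.4641]]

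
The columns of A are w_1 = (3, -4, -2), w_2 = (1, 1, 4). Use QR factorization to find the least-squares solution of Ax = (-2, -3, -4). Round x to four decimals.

x = (0.1429, -1.0952)

q_1 = w_1/‖w_1‖ = (3, -4, -2)/5.3852 = (0.5571, -0.7428, -0.3714).
r_{12} = q_1·w_2 = -1.6713.
u_2 = w_2 + 1.6713·q_1 = (1.9310, -0.2414, 3.3793).
‖u_2‖ = 3.8996, so q_2 = (0.4952, -0.0619, 0.8666).
Qᵀb = (2.5997, -4.2710).
Back-substitute: x_2 = -4.2710/3.8996 = -1.0952.
x_1 = (2.5997 + 1.6713·(-1.0952))/5.3852 = 0.1429.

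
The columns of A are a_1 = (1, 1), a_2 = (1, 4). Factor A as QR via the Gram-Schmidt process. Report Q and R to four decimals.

a_1 = (1, 1); ‖a_1‖ = 1.4142, so e_1 = (0.7071, 0.7071).
e_1·a_2 = 0.7071·1 + 0.7071·4 = 3.5355.
u_2 = a_2 − 3.5355·e_1 = (-1.5000, 1.5000).
‖u_2‖ = 2.1213, so e_2 = (-0.7071, 0.7071).

Q = [[0.7071, -0.7071], [0.7071, 0.7071]], R = [[1.4142, 3.5355], [0.0000, 2.1213]]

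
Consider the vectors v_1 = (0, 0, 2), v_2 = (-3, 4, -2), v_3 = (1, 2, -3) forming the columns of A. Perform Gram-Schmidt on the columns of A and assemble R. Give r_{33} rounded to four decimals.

r_{33} = 2.0000

v_1 = (0, 0, 2); ‖v_1‖ = 2.0000, so e_1 = (0.0000, 0.0000, 1.0000).
e_1·v_2 = 0.0000·(-3) + 0.0000·4 + 1.0000·(-2) = -2.0000.
u_2 = v_2 + 2.0000·e_1 = (-3.0000, 4.0000, 0.0000).
‖u_2‖ = 5.0000, so e_2 = (-0.6000, 0.8000, 0.0000).
e_1·v_3 = 0.0000·1 + 0.0000·2 + 1.0000·(-3) = -3.0000; e_2·v_3 = (-0.6000)·1 + 0.8000·2 + 0.0000·(-3) = 1.0000.
u_3 = v_3 + 3.0000·e_1 − 1.0000·e_2 = (1.6000, 1.2000, 0.0000).
r_{33} = ‖u_3‖ = 2.0000.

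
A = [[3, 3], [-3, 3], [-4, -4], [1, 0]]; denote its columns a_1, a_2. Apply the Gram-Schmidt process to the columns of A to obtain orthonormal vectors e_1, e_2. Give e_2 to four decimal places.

a_1 = (3, -3, -4, 1); ‖a_1‖ = 5.9161, so e_1 = (0.5071, -0.5071, -0.6761, 0.1690).
e_1·a_2 = 0.5071·3 + (-0.5071)·3 + (-0.6761)·(-4) + 0.1690·0 = 2.7045.
u_2 = a_2 − 2.7045·e_1 = (1.6286, 4.3714, -2.1714, -0.4571).
‖u_2‖ = 5.1658, so e_2 = (0.3153, 0.8462, -0.4203, -0.0885).

e_2 = (0.3153, 0.8462, -0.4203, -0.0885)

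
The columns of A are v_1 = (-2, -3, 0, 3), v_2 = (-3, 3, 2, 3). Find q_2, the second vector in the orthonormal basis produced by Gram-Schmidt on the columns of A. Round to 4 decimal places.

q_2 = (-0.4530, 0.7046, 0.3691, 0.4026)

v_1 = (-2, -3, 0, 3); ‖v_1‖ = 4.6904, so q_1 = (-0.4264, -0.6396, 0.0000, 0.6396).
q_1·v_2 = (-0.4264)·(-3) + (-0.6396)·3 + 0.0000·2 + 0.6396·3 = 1.2792.
u_2 = v_2 − 1.2792·q_1 = (-2.4545, 3.8182, 2.0000, 2.1818).
‖u_2‖ = 5.4188, so q_2 = (-0.4530, 0.7046, 0.3691, 0.4026).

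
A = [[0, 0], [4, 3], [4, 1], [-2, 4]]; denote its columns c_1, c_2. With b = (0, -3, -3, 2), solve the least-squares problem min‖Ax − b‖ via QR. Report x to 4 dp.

q_1 = c_1/‖c_1‖ = (0, 4, 4, -2)/6.0000 = (0.0000, 0.6667, 0.6667, -0.3333).
r_{12} = q_1·c_2 = 1.3333.
u_2 = c_2 − 1.3333·q_1 = (0.0000, 2.1111, 0.1111, 4.4444).
‖u_2‖ = 4.9216, so q_2 = (0.0000, 0.4289, 0.0226, 0.9030).
Qᵀb = (-4.6667, 0.4515).
Back-substitute: x_2 = 0.4515/4.9216 = 0.0917.
x_1 = (-4.6667 − 1.3333·0.0917)/6.0000 = -0.7982.

x = (-0.7982, 0.0917)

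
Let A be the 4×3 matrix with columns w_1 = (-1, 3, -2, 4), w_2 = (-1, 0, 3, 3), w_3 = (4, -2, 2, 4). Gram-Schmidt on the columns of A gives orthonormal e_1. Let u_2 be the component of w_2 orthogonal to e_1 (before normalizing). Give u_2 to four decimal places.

u_2 = (-0.7667, -0.7000, 3.4667, 2.0667)

w_1 = (-1, 3, -2, 4); ‖w_1‖ = 5.4772, so e_1 = (-0.1826, 0.5477, -0.3651, 0.7303).
e_1·w_2 = (-0.1826)·(-1) + 0.5477·0 + (-0.3651)·3 + 0.7303·3 = 1.2780.
u_2 = w_2 − 1.2780·e_1 = (-0.7667, -0.7000, 3.4667, 2.0667).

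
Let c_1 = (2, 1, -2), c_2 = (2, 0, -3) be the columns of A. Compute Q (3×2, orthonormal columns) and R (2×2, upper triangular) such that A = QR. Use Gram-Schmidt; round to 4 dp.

e_1 = c_1/‖c_1‖ = (2, 1, -2)/3.0000 = (0.6667, 0.3333, -0.6667).
r_{12} = e_1·c_2 = 3.3333.
u_2 = c_2 − 3.3333·e_1 = (-0.2222, -1.1111, -0.7778).
‖u_2‖ = 1.3744, so e_2 = (-0.1617, -0.8085, -0.5659).

Q = [[0.6667, -0.1617], [0.3333, -0.8085], [-0.6667, -0.5659]], R = [[3.0000, 3.3333], [0.0000, 1.3744]]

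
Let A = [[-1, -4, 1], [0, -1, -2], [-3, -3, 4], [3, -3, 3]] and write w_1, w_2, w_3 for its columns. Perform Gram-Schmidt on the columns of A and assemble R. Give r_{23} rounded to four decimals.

r_{23} = -3.7913

e_1 = w_1/‖w_1‖ = (-1, 0, -3, 3)/4.3589 = (-0.2294, 0.0000, -0.6882, 0.6882).
r_{12} = e_1·w_2 = 0.9177.
u_2 = w_2 − 0.9177·e_1 = (-3.7895, -1.0000, -2.3684, -3.6316).
‖u_2‖ = 5.8445, so e_2 = (-0.6484, -0.1711, -0.4052, -0.6214).
r_{23} = e_2·w_3 = -3.7913.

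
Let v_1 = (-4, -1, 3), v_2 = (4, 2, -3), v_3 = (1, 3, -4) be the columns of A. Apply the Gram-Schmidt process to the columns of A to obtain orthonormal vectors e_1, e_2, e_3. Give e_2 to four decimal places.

e_2 = (-0.1569, 0.9806, 0.1177)

e_1 = v_1/‖v_1‖ = (-4, -1, 3)/5.0990 = (-0.7845, -0.1961, 0.5883).
r_{12} = e_1·v_2 = -5.2951.
u_2 = v_2 + 5.2951·e_1 = (-0.1538, 0.9615, 0.1154).
‖u_2‖ = 0.9806, so e_2 = (-0.1569, 0.9806, 0.1177).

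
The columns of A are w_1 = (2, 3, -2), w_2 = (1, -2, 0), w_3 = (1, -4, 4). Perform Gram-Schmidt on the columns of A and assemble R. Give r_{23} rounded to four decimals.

r_{23} = 2.3650

w_1 = (2, 3, -2); ‖w_1‖ = 4.1231, so q_1 = (0.4851, 0.7276, -0.4851).
q_1·w_2 = 0.4851·1 + 0.7276·(-2) + (-0.4851)·0 = -0.9701.
u_2 = w_2 + 0.9701·q_1 = (1.4706, -1.2941, -0.4706).
‖u_2‖ = 2.0147, so q_2 = (0.7299, -0.6424, -0.2336).
r_{23} = q_2·w_3 = 2.3650.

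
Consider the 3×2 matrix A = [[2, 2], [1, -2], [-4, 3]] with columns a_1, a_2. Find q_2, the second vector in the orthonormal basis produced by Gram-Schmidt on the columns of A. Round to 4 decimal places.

q_2 = (0.8439, -0.4356, 0.3131)

a_1 = (2, 1, -4); ‖a_1‖ = 4.5826, so q_1 = (0.4364, 0.2182, -0.8729).
q_1·a_2 = 0.4364·2 + 0.2182·(-2) + (-0.8729)·3 = -2.1822.
u_2 = a_2 + 2.1822·q_1 = (2.9524, -1.5238, 1.0952).
‖u_2‖ = 3.4983, so q_2 = (0.8439, -0.4356, 0.3131).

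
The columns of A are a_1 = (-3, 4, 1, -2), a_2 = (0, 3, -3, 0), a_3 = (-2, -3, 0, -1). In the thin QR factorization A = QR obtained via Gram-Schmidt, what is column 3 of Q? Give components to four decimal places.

e_3 = (-0.6301, -0.5028, -0.5028, -0.3119)

a_1 = (-3, 4, 1, -2); ‖a_1‖ = 5.4772, so e_1 = (-0.5477, 0.7303, 0.1826, -0.3651).
e_1·a_2 = (-0.5477)·0 + 0.7303·3 + 0.1826·(-3) + (-0.3651)·0 = 1.6432.
u_2 = a_2 − 1.6432·e_1 = (0.9000, 1.8000, -3.3000, 0.6000).
‖u_2‖ = 3.9115, so e_2 = (0.2301, 0.4602, -0.8437, 0.1534).
e_1·a_3 = (-0.5477)·(-2) + 0.7303·(-3) + 0.1826·0 + (-0.3651)·(-1) = -0.7303; e_2·a_3 = 0.2301·(-2) + 0.4602·(-3) + (-0.8437)·0 + 0.1534·(-1) = -1.9941.
u_3 = a_3 + 0.7303·e_1 + 1.9941·e_2 = (-1.9412, -1.5490, -1.5490, -0.9608).
‖u_3‖ = 3.0806, so e_3 = (-0.6301, -0.5028, -0.5028, -0.3119).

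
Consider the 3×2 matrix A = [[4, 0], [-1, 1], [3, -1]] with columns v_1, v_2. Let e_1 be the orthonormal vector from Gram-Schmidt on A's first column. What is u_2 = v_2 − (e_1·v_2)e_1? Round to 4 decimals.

v_1 = (4, -1, 3); ‖v_1‖ = 5.0990, so e_1 = (0.7845, -0.1961, 0.5883).
e_1·v_2 = 0.7845·0 + (-0.1961)·1 + 0.5883·(-1) = -0.7845.
u_2 = v_2 + 0.7845·e_1 = (0.6154, 0.8462, -0.5385).

u_2 = (0.6154, 0.8462, -0.5385)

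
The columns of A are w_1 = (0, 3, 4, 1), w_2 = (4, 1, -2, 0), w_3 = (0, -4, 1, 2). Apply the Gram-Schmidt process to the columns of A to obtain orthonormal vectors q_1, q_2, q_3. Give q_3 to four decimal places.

w_1 = (0, 3, 4, 1); ‖w_1‖ = 5.0990, so q_1 = (0.0000, 0.5883, 0.7845, 0.1961).
q_1·w_2 = 0.0000·4 + 0.5883·1 + 0.7845·(-2) + 0.1961·0 = -0.9806.
u_2 = w_2 + 0.9806·q_1 = (4.0000, 1.5769, -1.2308, 0.1923).
‖u_2‖ = 4.4764, so q_2 = (0.8936, 0.3523, -0.2749, 0.0430).
q_1·w_3 = 0.0000·0 + 0.5883·(-4) + 0.7845·1 + 0.1961·2 = -1.1767; q_2·w_3 = 0.8936·0 + 0.3523·(-4) + (-0.2749)·1 + 0.0430·2 = -1.5981.
u_3 = w_3 + 1.1767·q_1 + 1.5981·q_2 = (1.4280, -2.7447, 1.4837, 2.2994).
‖u_3‖ = 4.1305, so q_3 = (0.3457, -0.6645, 0.3592, 0.5567).

q_3 = (0.3457, -0.6645, 0.3592, 0.5567)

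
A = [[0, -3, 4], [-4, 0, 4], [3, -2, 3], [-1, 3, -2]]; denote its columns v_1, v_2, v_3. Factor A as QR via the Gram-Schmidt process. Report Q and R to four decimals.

q_1 = v_1/‖v_1‖ = (0, -4, 3, -1)/5.0990 = (0.0000, -0.7845, 0.5883, -0.1961).
r_{12} = q_1·v_2 = -1.7650.
u_2 = v_2 + 1.7650·q_1 = (-3.0000, -1.3846, -0.9615, 2.6538).
‖u_2‖ = 4.3456, so q_2 = (-0.6903, -0.3186, -0.2213, 0.6107).
r_{13} = q_1·v_3 = -0.9806; r_{23} = q_2·v_3 = -5.9210.
u_3 = v_3 + 0.9806·q_1 + 5.9210·q_2 = (-0.0876, 1.3442, 2.2668, 1.4236).
‖u_3‖ = 2.9966, so q_3 = (-0.0292, 0.4486, 0.7565, 0.4751).

Q = [[0.0000, -0.6903, -0.0292], [-0.7845, -0.3186, 0.4486], [0.5883, -0.2213, 0.7565], [-0.1961, 0.6107, 0.4751]], R = [[5.0990, -1.7650, -0.9806], [0.0000, 4.3456, -5.9210], [0.0000, 0.0000, 2.9966]]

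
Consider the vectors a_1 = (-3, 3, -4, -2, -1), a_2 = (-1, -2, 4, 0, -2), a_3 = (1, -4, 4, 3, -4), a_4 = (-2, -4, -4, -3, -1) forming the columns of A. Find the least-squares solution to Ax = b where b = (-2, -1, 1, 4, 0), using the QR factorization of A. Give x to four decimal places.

a_1 = (-3, 3, -4, -2, -1); ‖a_1‖ = 6.2450, so q_1 = (-0.4804, 0.4804, -0.6405, -0.3203, -0.1601).
q_1·a_2 = (-0.4804)·(-1) + 0.4804·(-2) + (-0.6405)·4 + (-0.3203)·0 + (-0.1601)·(-2) = -2.7222.
u_2 = a_2 + 2.7222·q_1 = (-2.3077, -0.6923, 2.2564, -0.8718, -2.4359).
‖u_2‖ = 4.1940, so q_2 = (-0.5502, -0.1651, 0.5380, -0.2079, -0.5808).
q_1·a_3 = (-0.4804)·1 + 0.4804·(-4) + (-0.6405)·4 + (-0.3203)·3 + (-0.1601)·(-4) = -5.2842; q_2·a_3 = (-0.5502)·1 + (-0.1651)·(-4) + 0.5380·4 + (-0.2079)·3 + (-0.5808)·(-4) = 3.9617.
u_3 = a_3 + 5.2842·q_1 − 3.9617·q_2 = (0.6414, -0.8076, -1.5160, 2.1312, -2.5452).
‖u_3‖ = 3.7924, so q_3 = (0.1691, -0.2129, -0.3998, 0.5620, -0.6711).
q_1·a_4 = (-0.4804)·(-2) + 0.4804·(-4) + (-0.6405)·(-4) + (-0.3203)·(-3) + (-0.1601)·(-1) = 2.7222; q_2·a_4 = (-0.5502)·(-2) + (-0.1651)·(-4) + 0.5380·(-4) + (-0.2079)·(-3) + (-0.5808)·(-1) = 0.8131; q_3·a_4 = 0.1691·(-2) + (-0.2129)·(-4) + (-0.3998)·(-4) + 0.5620·(-3) + (-0.6711)·(-1) = 1.0978.
u_4 = a_4 − 2.7222·q_1 − 0.8131·q_2 − 1.0978·q_3 = (-0.4306, -4.9397, -2.2550, -2.5761, 0.6449).
‖u_4‖ = 6.0600, so q_4 = (-0.0711, -0.8151, -0.3721, -0.4251, 0.1064).
Qᵀb = (-1.4412, 0.9721, 1.7228, -1.1153).
Back-substitute: x_4 = -1.1153/6.0600 = -0.1840.
x_3 = (1.7228 − 1.0978·(-0.1840))/3.7924 = 0.5076.
x_2 = (0.9721 − 3.9617·0.5076 − 0.8131·(-0.1840))/4.1940 = -0.2120.
x_1 = (-1.4412 + 2.7222·(-0.2120) + 5.2842·0.5076 − 2.7222·(-0.1840))/6.2450 = 0.1865.

x = (0.1865, -0.2120, 0.5076, -0.1840)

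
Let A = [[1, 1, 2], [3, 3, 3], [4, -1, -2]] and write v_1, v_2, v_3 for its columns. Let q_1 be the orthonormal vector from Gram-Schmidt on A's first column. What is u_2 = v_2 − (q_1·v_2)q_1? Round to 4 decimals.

v_1 = (1, 3, 4); ‖v_1‖ = 5.0990, so q_1 = (0.1961, 0.5883, 0.7845).
q_1·v_2 = 0.1961·1 + 0.5883·3 + 0.7845·(-1) = 1.1767.
u_2 = v_2 − 1.1767·q_1 = (0.7692, 2.3077, -1.9231).

u_2 = (0.7692, 2.3077, -1.9231)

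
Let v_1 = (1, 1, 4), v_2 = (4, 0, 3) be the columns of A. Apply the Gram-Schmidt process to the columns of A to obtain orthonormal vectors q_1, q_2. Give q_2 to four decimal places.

q_2 = (0.9477, -0.2708, -0.1692)

v_1 = (1, 1, 4); ‖v_1‖ = 4.2426, so q_1 = (0.2357, 0.2357, 0.9428).
q_1·v_2 = 0.2357·4 + 0.2357·0 + 0.9428·3 = 3.7712.
u_2 = v_2 − 3.7712·q_1 = (3.1111, -0.8889, -0.5556).
‖u_2‖ = 3.2830, so q_2 = (0.9477, -0.2708, -0.1692).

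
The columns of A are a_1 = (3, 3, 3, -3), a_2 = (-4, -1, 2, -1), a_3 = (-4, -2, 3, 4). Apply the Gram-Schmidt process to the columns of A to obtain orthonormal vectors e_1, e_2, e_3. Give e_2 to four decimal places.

e_2 = (-0.7638, -0.1091, 0.5455, -0.3273)

a_1 = (3, 3, 3, -3); ‖a_1‖ = 6.0000, so e_1 = (0.5000, 0.5000, 0.5000, -0.5000).
e_1·a_2 = 0.5000·(-4) + 0.5000·(-1) + 0.5000·2 + (-0.5000)·(-1) = -1.0000.
u_2 = a_2 + 1.0000·e_1 = (-3.5000, -0.5000, 2.5000, -1.5000).
‖u_2‖ = 4.5826, so e_2 = (-0.7638, -0.1091, 0.5455, -0.3273).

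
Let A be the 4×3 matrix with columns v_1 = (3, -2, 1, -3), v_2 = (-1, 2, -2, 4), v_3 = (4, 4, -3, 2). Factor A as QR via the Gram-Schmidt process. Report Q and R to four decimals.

e_1 = v_1/‖v_1‖ = (3, -2, 1, -3)/4.7958 = (0.6255, -0.4170, 0.2085, -0.6255).
r_{12} = e_1·v_2 = -4.3788.
u_2 = v_2 + 4.3788·e_1 = (1.7391, 0.1739, -1.0870, 1.2609).
‖u_2‖ = 2.4137, so e_2 = (0.7205, 0.0721, -0.4503, 0.5224).
r_{13} = e_1·v_3 = -1.0426; r_{23} = e_2·v_3 = 5.5660.
u_3 = v_3 + 1.0426·e_1 − 5.5660·e_2 = (0.6418, 3.1642, -0.2761, -1.5597).
‖u_3‖ = 3.5962, so e_3 = (0.1785, 0.8799, -0.0768, -0.4337).

Q = [[0.6255, 0.7205, 0.1785], [-0.4170, 0.0721, 0.8799], [0.2085, -0.4503, -0.0768], [-0.6255, 0.5224, -0.4337]], R = [[4.7958, -4.3788, -1.0426], [0.0000, 2.4137, 5.5660], [0.0000, 0.0000, 3.5962]]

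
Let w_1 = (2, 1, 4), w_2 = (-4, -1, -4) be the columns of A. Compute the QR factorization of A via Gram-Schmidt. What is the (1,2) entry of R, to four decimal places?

e_1 = w_1/‖w_1‖ = (2, 1, 4)/4.5826 = (0.4364, 0.2182, 0.8729).
r_{12} = e_1·w_2 = -5.4554.

r_{12} = -5.4554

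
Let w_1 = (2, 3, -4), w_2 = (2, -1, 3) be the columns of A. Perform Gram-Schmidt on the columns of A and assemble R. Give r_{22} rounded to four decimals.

w_1 = (2, 3, -4); ‖w_1‖ = 5.3852, so q_1 = (0.3714, 0.5571, -0.7428).
q_1·w_2 = 0.3714·2 + 0.5571·(-1) + (-0.7428)·3 = -2.0426.
u_2 = w_2 + 2.0426·q_1 = (2.7586, 0.1379, 1.4828).
r_{22} = ‖u_2‖ = 3.1349.

r_{22} = 3.1349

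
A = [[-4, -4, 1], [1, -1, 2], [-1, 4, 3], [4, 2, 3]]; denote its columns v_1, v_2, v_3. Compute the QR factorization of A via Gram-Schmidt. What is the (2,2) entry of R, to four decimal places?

r_{22} = 5.1364

v_1 = (-4, 1, -1, 4); ‖v_1‖ = 5.8310, so e_1 = (-0.6860, 0.1715, -0.1715, 0.6860).
e_1·v_2 = (-0.6860)·(-4) + 0.1715·(-1) + (-0.1715)·4 + 0.6860·2 = 3.2585.
u_2 = v_2 − 3.2585·e_1 = (-1.7647, -1.5588, 4.5588, -0.2353).
r_{22} = ‖u_2‖ = 5.1364.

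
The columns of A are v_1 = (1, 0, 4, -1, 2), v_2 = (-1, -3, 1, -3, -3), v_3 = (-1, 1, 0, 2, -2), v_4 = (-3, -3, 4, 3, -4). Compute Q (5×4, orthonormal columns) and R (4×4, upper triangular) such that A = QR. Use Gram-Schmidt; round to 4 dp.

v_1 = (1, 0, 4, -1, 2); ‖v_1‖ = 4.6904, so e_1 = (0.2132, 0.0000, 0.8528, -0.2132, 0.4264).
e_1·v_2 = 0.2132·(-1) + 0.0000·(-3) + 0.8528·1 + (-0.2132)·(-3) + 0.4264·(-3) = 0.0000.
u_2 = v_2 + 0.0000·e_1 = (-1.0000, -3.0000, 1.0000, -3.0000, -3.0000).
‖u_2‖ = 5.3852, so e_2 = (-0.1857, -0.5571, 0.1857, -0.5571, -0.5571).
e_1·v_3 = 0.2132·(-1) + 0.0000·1 + 0.8528·0 + (-0.2132)·2 + 0.4264·(-2) = -1.4924; e_2·v_3 = (-0.1857)·(-1) + (-0.5571)·1 + 0.1857·0 + (-0.5571)·2 + (-0.5571)·(-2) = -0.3714.
u_3 = v_3 + 1.4924·e_1 + 0.3714·e_2 = (-0.7508, 0.7931, 1.3417, 1.4749, -1.5705).
‖u_3‖ = 2.7631, so e_3 = (-0.2717, 0.2870, 0.4856, 0.5338, -0.5684).
e_1·v_4 = 0.2132·(-3) + 0.0000·(-3) + 0.8528·4 + (-0.2132)·3 + 0.4264·(-4) = 0.4264; e_2·v_4 = (-0.1857)·(-3) + (-0.5571)·(-3) + 0.1857·4 + (-0.5571)·3 + (-0.5571)·(-4) = 3.5282; e_3·v_4 = (-0.2717)·(-3) + 0.2870·(-3) + 0.4856·4 + 0.5338·3 + (-0.5684)·(-4) = 5.7713.
u_4 = v_4 − 0.4264·e_1 − 3.5282·e_2 − 5.7713·e_3 = (-0.8676, -2.6910, 0.1788, 1.9758, 1.0641).
‖u_4‖ = 3.6142, so e_4 = (-0.2401, -0.7446, 0.0495, 0.5467, 0.2944).

Q = [[0.2132, -0.1857, -0.2717, -0.2401], [0.0000, -0.5571, 0.2870, -0.7446], [0.8528, 0.1857, 0.4856, 0.0495], [-0.2132, -0.5571, 0.5338, 0.5467], [0.4264, -0.5571, -0.5684, 0.2944]], R = [[4.6904, 0.0000, -1.4924, 0.4264], [0.0000, 5.3852, -0.3714, 3.5282], [0.0000, 0.0000, 2.7631, 5.7713], [0.0000, 0.0000, 0.0000, 3.6142]]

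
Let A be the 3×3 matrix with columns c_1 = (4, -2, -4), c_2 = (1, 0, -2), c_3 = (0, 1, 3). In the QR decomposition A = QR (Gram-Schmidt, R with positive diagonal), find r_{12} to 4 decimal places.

r_{12} = 2.0000

c_1 = (4, -2, -4); ‖c_1‖ = 6.0000, so q_1 = (0.6667, -0.3333, -0.6667).
r_{12} = q_1·c_2 = 2.0000.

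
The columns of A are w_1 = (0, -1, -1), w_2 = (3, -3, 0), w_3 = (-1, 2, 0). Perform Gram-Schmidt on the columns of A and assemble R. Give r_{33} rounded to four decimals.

r_{33} = 0.5774

e_1 = w_1/‖w_1‖ = (0, -1, -1)/1.4142 = (0.0000, -0.7071, -0.7071).
r_{12} = e_1·w_2 = 2.1213.
u_2 = w_2 − 2.1213·e_1 = (3.0000, -1.5000, 1.5000).
‖u_2‖ = 3.6742, so e_2 = (0.8165, -0.4082, 0.4082).
r_{13} = e_1·w_3 = -1.4142; r_{23} = e_2·w_3 = -1.6330.
u_3 = w_3 + 1.4142·e_1 + 1.6330·e_2 = (0.3333, 0.3333, -0.3333).
r_{33} = ‖u_3‖ = 0.5774.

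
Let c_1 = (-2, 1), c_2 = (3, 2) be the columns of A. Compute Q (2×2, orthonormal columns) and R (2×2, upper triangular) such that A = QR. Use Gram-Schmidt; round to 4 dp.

Q = [[-0.8944, 0.4472], [0.4472, 0.8944]], R = [[2.2361, -1.7889], [0.0000, 3.1305]]

c_1 = (-2, 1); ‖c_1‖ = 2.2361, so e_1 = (-0.8944, 0.4472).
e_1·c_2 = (-0.8944)·3 + 0.4472·2 = -1.7889.
u_2 = c_2 + 1.7889·e_1 = (1.4000, 2.8000).
‖u_2‖ = 3.1305, so e_2 = (0.4472, 0.8944).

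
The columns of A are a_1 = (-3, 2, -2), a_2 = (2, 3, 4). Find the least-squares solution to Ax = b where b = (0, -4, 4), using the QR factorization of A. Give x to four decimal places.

x = (-1.0070, -0.1399)

a_1 = (-3, 2, -2); ‖a_1‖ = 4.1231, so q_1 = (-0.7276, 0.4851, -0.4851).
q_1·a_2 = (-0.7276)·2 + 0.4851·3 + (-0.4851)·4 = -1.9403.
u_2 = a_2 + 1.9403·q_1 = (0.5882, 3.9412, 3.0588).
‖u_2‖ = 5.0235, so q_2 = (0.1171, 0.7846, 0.6089).
Qᵀb = (-3.8806, -0.7026).
Back-substitute: x_2 = -0.7026/5.0235 = -0.1399.
x_1 = (-3.8806 + 1.9403·(-0.1399))/4.1231 = -1.0070.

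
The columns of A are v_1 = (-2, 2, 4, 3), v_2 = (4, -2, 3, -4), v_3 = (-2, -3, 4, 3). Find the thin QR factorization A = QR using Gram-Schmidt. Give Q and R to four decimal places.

Q = [[-0.3482, 0.5134, -0.2442], [0.3482, -0.1997, -0.9159], [0.6963, 0.6988, 0.1124], [0.5222, -0.4564, 0.2980]], R = [[5.7446, -2.0889, 4.0038], [0.0000, 6.3747, 0.9983], [0.0000, 0.0000, 4.5796]]

v_1 = (-2, 2, 4, 3); ‖v_1‖ = 5.7446, so e_1 = (-0.3482, 0.3482, 0.6963, 0.5222).
e_1·v_2 = (-0.3482)·4 + 0.3482·(-2) + 0.6963·3 + 0.5222·(-4) = -2.0889.
u_2 = v_2 + 2.0889·e_1 = (3.2727, -1.2727, 4.4545, -2.9091).
‖u_2‖ = 6.3747, so e_2 = (0.5134, -0.1997, 0.6988, -0.4564).
e_1·v_3 = (-0.3482)·(-2) + 0.3482·(-3) + 0.6963·4 + 0.5222·3 = 4.0038; e_2·v_3 = 0.5134·(-2) + (-0.1997)·(-3) + 0.6988·4 + (-0.4564)·3 = 0.9983.
u_3 = v_3 − 4.0038·e_1 − 0.9983·e_2 = (-1.1186, -4.1946, 0.5145, 1.3647).
‖u_3‖ = 4.5796, so e_3 = (-0.2442, -0.9159, 0.1124, 0.2980).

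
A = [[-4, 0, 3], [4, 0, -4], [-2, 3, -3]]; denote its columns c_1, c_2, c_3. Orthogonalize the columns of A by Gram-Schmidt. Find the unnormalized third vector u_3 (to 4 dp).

e_1 = c_1/‖c_1‖ = (-4, 4, -2)/6.0000 = (-0.6667, 0.6667, -0.3333).
r_{12} = e_1·c_2 = -1.0000.
u_2 = c_2 + 1.0000·e_1 = (-0.6667, 0.6667, 2.6667).
‖u_2‖ = 2.8284, so e_2 = (-0.2357, 0.2357, 0.9428).
r_{13} = e_1·c_3 = -3.6667; r_{23} = e_2·c_3 = -4.4783.
u_3 = c_3 + 3.6667·e_1 + 4.4783·e_2 = (-0.5000, -0.5000, 0.0000).

u_3 = (-0.5000, -0.5000, 0.0000)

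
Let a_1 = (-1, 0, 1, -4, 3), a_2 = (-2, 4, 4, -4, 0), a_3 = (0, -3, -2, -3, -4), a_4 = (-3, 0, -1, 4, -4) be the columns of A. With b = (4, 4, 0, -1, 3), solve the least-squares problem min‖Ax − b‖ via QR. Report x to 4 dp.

x = (-1.1018, 0.3217, -0.3549, -1.1908)

a_1 = (-1, 0, 1, -4, 3); ‖a_1‖ = 5.1962, so q_1 = (-0.1925, 0.0000, 0.1925, -0.7698, 0.5774).
q_1·a_2 = (-0.1925)·(-2) + 0.0000·4 + 0.1925·4 + (-0.7698)·(-4) + 0.5774·0 = 4.2339.
u_2 = a_2 − 4.2339·q_1 = (-1.1852, 4.0000, 3.1852, -0.7407, -2.4444).
‖u_2‖ = 5.8373, so q_2 = (-0.2030, 0.6852, 0.5457, -0.1269, -0.4188).
q_1·a_3 = (-0.1925)·0 + 0.0000·(-3) + 0.1925·(-2) + (-0.7698)·(-3) + 0.5774·(-4) = -0.3849; q_2·a_3 = (-0.2030)·0 + 0.6852·(-3) + 0.5457·(-2) + (-0.1269)·(-3) + (-0.4188)·(-4) = -1.0913.
u_3 = a_3 + 0.3849·q_1 + 1.0913·q_2 = (-0.2957, -2.2522, -1.3304, -3.4348, -4.2348).
‖u_3‖ = 6.0548, so q_3 = (-0.0488, -0.3720, -0.2197, -0.5673, -0.6994).
q_1·a_4 = (-0.1925)·(-3) + 0.0000·0 + 0.1925·(-1) + (-0.7698)·4 + 0.5774·(-4) = -5.0037; q_2·a_4 = (-0.2030)·(-3) + 0.6852·0 + 0.5457·(-1) + (-0.1269)·4 + (-0.4188)·(-4) = 1.2309; q_3·a_4 = (-0.0488)·(-3) + (-0.3720)·0 + (-0.2197)·(-1) + (-0.5673)·4 + (-0.6994)·(-4) = 0.8947.
u_4 = a_4 + 5.0037·q_1 − 1.2309·q_2 − 0.8947·q_3 = (-3.6694, -0.5107, -0.5121, 0.8119, 0.0301).
‖u_4‖ = 3.8272, so q_4 = (-0.9588, -0.1334, -0.1338, 0.2121, 0.0079).
Qᵀb = (1.7321, 0.7995, -3.2141, -4.5573).
Back-substitute: x_4 = -4.5573/3.8272 = -1.1908.
x_3 = (-3.2141 − 0.8947·(-1.1908))/6.0548 = -0.3549.
x_2 = (0.7995 + 1.0913·(-0.3549) − 1.2309·(-1.1908))/5.8373 = 0.3217.
x_1 = (1.7321 − 4.2339·0.3217 + 0.3849·(-0.3549) + 5.0037·(-1.1908))/5.1962 = -1.1018.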